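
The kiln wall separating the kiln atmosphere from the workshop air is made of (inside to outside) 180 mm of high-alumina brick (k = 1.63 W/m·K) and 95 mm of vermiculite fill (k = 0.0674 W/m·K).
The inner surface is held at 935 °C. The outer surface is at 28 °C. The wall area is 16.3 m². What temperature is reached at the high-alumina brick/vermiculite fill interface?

Treating each layer as a thermal resistance in series:
R_high-alumina brick = L/(kA) = 0.18/(1.63×16.3) = 0.006775 K/W
R_vermiculite fill = L/(kA) = 0.095/(0.0674×16.3) = 0.08647 K/W
R_total = 0.09325 K/W;  Q = ΔT/R_total = 907/0.09325 = 9727 W
T_interface = T_inner − Q·ΣR(inner→interface) = 935 − 9730×0.006775

T ≈ 869 °C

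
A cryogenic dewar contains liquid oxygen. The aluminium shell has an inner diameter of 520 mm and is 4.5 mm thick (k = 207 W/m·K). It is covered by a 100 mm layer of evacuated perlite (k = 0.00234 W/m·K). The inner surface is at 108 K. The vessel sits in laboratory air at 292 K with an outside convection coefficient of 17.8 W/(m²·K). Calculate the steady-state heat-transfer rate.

Q ≈ 5.21 W

Each spherical layer contributes R = (1/r_i − 1/r_o)/(4πk):
R_aluminium shell = (1/0.26 − 1/0.2645)/(4π×207) = 2.516×10^-5 K/W
R_evacuated perlite = (1/0.2645 − 1/0.3645)/(4π×0.00234) = 35.27 K/W
R_outer film = 1/(h·4πr_o²) = 1/(17.8×4π×0.3645²) = 0.03365 K/W
R_total = 35.31 K/W
Q = ΔT/R_total = 184/35.31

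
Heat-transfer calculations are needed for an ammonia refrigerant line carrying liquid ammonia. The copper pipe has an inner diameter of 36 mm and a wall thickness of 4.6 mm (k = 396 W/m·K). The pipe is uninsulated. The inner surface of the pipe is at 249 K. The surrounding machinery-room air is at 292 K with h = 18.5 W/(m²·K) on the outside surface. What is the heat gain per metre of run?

q′ ≈ 113 W/m

Per-layer cylindrical resistances, series-summed:
R_copper pipe wall = ln(22.6/18)/(2π×396×1) = 9.147×10^-5 K/W
R_outer film = 1/(h_o·2πr_oL) = 1/(18.5×2π×0.0226×1) = 0.3807 K/W
R_total = 0.3808 K/W
Q = ΔT/R_total = 43/0.3808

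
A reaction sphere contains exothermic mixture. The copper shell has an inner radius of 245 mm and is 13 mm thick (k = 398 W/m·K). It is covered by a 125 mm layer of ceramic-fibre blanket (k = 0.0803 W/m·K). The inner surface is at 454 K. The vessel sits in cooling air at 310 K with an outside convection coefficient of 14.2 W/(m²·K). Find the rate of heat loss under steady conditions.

Q ≈ 111 W

Radial (spherical) resistances in series:
R_copper shell = (1/0.245 − 1/0.258)/(4π×398) = 4.112×10^-5 K/W
R_ceramic-fibre blanket = (1/0.258 − 1/0.383)/(4π×0.0803) = 1.254 K/W
R_outer film = 1/(h·4πr_o²) = 1/(14.2×4π×0.383²) = 0.0382 K/W
R_total = 1.292 K/W
Q = ΔT/R_total = 144/1.292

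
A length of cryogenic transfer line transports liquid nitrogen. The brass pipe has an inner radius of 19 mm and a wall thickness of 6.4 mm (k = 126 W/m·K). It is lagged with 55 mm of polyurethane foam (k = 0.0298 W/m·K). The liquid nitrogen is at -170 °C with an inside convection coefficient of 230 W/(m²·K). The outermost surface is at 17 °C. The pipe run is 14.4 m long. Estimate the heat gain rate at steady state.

Q ≈ 435 W

Per-layer cylindrical resistances, series-summed:
R_inner film = 1/(h_i·2πr₁L) = 1/(230×2π×0.019×14.4) = 0.002529 K/W
R_brass pipe wall = ln(25.4/19)/(2π×126×14.4) = 2.547×10^-5 K/W
R_polyurethane foam = ln(80.4/25.4)/(2π×0.0298×14.4) = 0.4274 K/W
R_total = 0.4299 K/W
Q = ΔT/R_total = 187/0.4299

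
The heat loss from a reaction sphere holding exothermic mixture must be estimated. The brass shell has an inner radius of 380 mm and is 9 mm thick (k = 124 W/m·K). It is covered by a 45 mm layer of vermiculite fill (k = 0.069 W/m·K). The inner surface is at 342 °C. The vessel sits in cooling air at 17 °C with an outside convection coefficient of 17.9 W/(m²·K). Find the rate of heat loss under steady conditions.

Q ≈ 982 W

Radial (spherical) resistances in series:
R_brass shell = (1/0.38 − 1/0.389)/(4π×124) = 3.907×10^-5 K/W
R_vermiculite fill = (1/0.389 − 1/0.434)/(4π×0.069) = 0.3074 K/W
R_outer film = 1/(h·4πr_o²) = 1/(17.9×4π×0.434²) = 0.0236 K/W
R_total = 0.331 K/W
Q = ΔT/R_total = 325/0.331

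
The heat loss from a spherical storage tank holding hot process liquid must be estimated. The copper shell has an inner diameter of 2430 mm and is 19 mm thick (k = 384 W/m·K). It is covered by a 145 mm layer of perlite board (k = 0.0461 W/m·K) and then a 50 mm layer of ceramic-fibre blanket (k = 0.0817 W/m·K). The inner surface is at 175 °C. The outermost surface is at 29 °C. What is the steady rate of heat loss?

Q ≈ 850 W

For a spherical shell R = (1/r₁ − 1/r₂)/(4πk); film R = 1/(h·4πr²). In series:
R_copper shell = (1/1.215 − 1/1.234)/(4π×384) = 2.626×10^-6 K/W
R_perlite board = (1/1.234 − 1/1.379)/(4π×0.0461) = 0.1471 K/W
R_ceramic-fibre blanket = (1/1.379 − 1/1.429)/(4π×0.0817) = 0.02471 K/W
R_total = 0.1718 K/W
Q = ΔT/R_total = 146/0.1718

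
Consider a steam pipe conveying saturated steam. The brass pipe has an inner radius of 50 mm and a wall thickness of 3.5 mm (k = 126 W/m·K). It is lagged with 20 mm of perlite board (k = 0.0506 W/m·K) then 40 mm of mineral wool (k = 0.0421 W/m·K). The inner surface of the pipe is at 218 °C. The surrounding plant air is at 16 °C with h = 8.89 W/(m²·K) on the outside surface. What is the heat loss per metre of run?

Treating each annulus and film as a series resistance:
R_brass pipe wall = ln(53.5/50)/(2π×126×1) = 8.546×10^-5 K/W
R_perlite board = ln(73.5/53.5)/(2π×0.0506×1) = 0.999 K/W
R_mineral wool = ln(113.5/73.5)/(2π×0.0421×1) = 1.643 K/W
R_outer film = 1/(h_o·2πr_oL) = 1/(8.89×2π×0.1135×1) = 0.1577 K/W
R_total = 2.799 K/W
Q = ΔT/R_total = 202/2.799

q′ ≈ 72.2 W/m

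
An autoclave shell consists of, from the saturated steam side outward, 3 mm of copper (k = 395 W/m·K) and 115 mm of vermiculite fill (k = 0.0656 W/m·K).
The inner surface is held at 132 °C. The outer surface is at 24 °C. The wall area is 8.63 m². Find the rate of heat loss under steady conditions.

Model the wall as resistances in series:
R_copper = L/(kA) = 0.003/(395×8.63) = 8.801×10^-7 K/W
R_vermiculite fill = L/(kA) = 0.115/(0.0656×8.63) = 0.2031 K/W
R_total = 0.2031 K/W
Q = ΔT / R_total = 108 / 0.2031

Q ≈ 532 W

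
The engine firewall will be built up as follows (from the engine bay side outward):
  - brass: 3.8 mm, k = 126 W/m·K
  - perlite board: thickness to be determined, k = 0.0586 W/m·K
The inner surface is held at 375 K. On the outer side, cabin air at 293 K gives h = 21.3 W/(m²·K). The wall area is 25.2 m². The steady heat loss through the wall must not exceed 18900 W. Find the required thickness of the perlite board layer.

L ≈ 3.65 mm

Series thermal resistances:
R_brass = L/(kA) = 0.0038/(126×25.2) = 1.197×10^-6 K/W
R_outer film = 1/(h_o·A) = 1/(21.3×25.2) = 0.001863 K/W
Sum of the known resistances R_other = 0.001864 K/W
Required total resistance R_tot = ΔT/Q_allow = 82/18900 = 0.004339 K/W
R_perlite board = R_tot − R_other = 0.002474 K/W
L = R·k·A = 0.002474×0.0586×25.2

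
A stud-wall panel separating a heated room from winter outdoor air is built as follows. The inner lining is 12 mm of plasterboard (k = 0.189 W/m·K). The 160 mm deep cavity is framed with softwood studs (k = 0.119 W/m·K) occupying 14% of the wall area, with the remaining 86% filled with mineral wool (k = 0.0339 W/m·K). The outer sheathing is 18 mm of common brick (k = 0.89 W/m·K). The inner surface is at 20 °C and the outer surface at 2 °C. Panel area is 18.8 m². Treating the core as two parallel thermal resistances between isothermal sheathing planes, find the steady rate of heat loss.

Sheathing layers in series; stud and cavity paths in parallel between them.
R_inner = 0.012/(0.189×18.8) = 0.003377 K/W
R_stud  = 0.16/(0.119×0.14×18.8) = 0.5108 K/W
R_cav   = 0.16/(0.0339×0.86×18.8) = 0.2919 K/W
1/R_core = 1/R_stud + 1/R_cav → R_core = 0.1858 K/W
R_outer = 0.018/(0.89×18.8) = 0.001076 K/W
R_total = 0.1902 K/W
Q = ΔT/R_total = 18/0.1902

Q ≈ 94.6 W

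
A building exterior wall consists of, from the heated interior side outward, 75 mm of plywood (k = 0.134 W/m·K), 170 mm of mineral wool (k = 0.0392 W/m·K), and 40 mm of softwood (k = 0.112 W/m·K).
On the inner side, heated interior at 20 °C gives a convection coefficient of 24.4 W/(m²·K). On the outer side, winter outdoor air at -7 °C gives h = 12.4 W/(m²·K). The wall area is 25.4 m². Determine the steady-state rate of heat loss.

Thermal resistances in series:
R_inner film = 1/(h_i·A) = 1/(24.4×25.4) = 0.001614 K/W
R_plywood = L/(kA) = 0.075/(0.134×25.4) = 0.02204 K/W
R_mineral wool = L/(kA) = 0.17/(0.0392×25.4) = 0.1707 K/W
R_softwood = L/(kA) = 0.04/(0.112×25.4) = 0.01406 K/W
R_outer film = 1/(h_o·A) = 1/(12.4×25.4) = 0.003175 K/W
R_total = 0.2116 K/W
Q = ΔT / R_total = 27 / 0.2116

Q ≈ 128 W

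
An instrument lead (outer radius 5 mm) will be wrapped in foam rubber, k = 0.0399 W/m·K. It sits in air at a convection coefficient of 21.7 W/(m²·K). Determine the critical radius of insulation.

r_cr ≈ 1.84 mm

For a cylinder r_cr = k/h = 0.0399/21.7
r_cr = 1.84 mm; since the bare radius (5 mm) is above r_cr, any added insulation will reduce heat loss.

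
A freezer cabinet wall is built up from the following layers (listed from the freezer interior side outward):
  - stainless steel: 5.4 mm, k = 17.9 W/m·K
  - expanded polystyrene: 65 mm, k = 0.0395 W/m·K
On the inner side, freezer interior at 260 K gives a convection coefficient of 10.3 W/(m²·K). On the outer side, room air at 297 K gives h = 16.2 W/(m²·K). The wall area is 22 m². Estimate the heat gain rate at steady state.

Using the resistance-network approach (series):
R_inner film = 1/(h_i·A) = 1/(10.3×22) = 0.004413 K/W
R_stainless steel = L/(kA) = 0.0054/(17.9×22) = 1.371×10^-5 K/W
R_expanded polystyrene = L/(kA) = 0.065/(0.0395×22) = 0.0748 K/W
R_outer film = 1/(h_o·A) = 1/(16.2×22) = 0.002806 K/W
R_total = 0.08203 K/W
Q = ΔT / R_total = 37 / 0.08203

Q ≈ 451 W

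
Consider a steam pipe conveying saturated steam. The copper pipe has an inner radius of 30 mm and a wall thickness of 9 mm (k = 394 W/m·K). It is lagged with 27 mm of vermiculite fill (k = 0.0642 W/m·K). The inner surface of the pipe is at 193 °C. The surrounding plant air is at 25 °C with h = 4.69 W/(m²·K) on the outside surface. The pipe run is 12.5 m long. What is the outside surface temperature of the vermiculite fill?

Cylindrical conduction, so R = ln(r₂/r₁)/(2πkL) per layer, in series:
R_copper pipe wall = ln(39/30)/(2π×394×12.5) = 8.478×10^-6 K/W
R_vermiculite fill = ln(66/39)/(2π×0.0642×12.5) = 0.1043 K/W
R_outer film = 1/(h_o·2πr_oL) = 1/(4.69×2π×0.066×12.5) = 0.04113 K/W
R_total = 0.1455 K/W
Q = ΔT/R_total = 168/0.1455
Q = 1150 W
T_interface = T_inner − Q·ΣR(inner→interface) = 193 − 1150×0.1043

T ≈ 72.5 °C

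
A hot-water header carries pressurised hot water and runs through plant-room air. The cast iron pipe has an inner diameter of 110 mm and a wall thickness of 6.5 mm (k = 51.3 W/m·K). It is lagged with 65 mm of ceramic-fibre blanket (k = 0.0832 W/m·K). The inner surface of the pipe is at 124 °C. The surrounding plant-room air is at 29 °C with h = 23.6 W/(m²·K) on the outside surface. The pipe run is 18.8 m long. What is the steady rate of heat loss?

Q ≈ 1250 W

For a radial system each layer contributes R = ln(r_out/r_in)/(2πkL); films add R = 1/(hA).
R_cast iron pipe wall = ln(61.5/55)/(2π×51.3×18.8) = 1.843×10^-5 K/W
R_ceramic-fibre blanket = ln(126.5/61.5)/(2π×0.0832×18.8) = 0.07338 K/W
R_outer film = 1/(h_o·2πr_oL) = 1/(23.6×2π×0.1265×18.8) = 0.002836 K/W
R_total = 0.07624 K/W
Q = ΔT/R_total = 95/0.07624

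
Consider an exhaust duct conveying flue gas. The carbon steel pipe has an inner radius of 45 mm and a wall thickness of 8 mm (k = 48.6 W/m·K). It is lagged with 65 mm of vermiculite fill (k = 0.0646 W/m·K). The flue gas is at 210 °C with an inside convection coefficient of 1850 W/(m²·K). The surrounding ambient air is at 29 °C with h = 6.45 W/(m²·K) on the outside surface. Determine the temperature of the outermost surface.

Treating each annulus and film as a series resistance:
R_inner film = 1/(h_i·2πr₁L) = 1/(1850×2π×0.045×1) = 0.001912 K/W
R_carbon steel pipe wall = ln(53/45)/(2π×48.6×1) = 5.359×10^-4 K/W
R_vermiculite fill = ln(118/53)/(2π×0.0646×1) = 1.972 K/W
R_outer film = 1/(h_o·2πr_oL) = 1/(6.45×2π×0.118×1) = 0.2091 K/W
R_total = 2.183 K/W
Q = ΔT/R_total = 181/2.183
Q = 82.9 W/m
T_interface = T_inner − Q·ΣR(inner→interface) = 210 − 82.9×1.974

T ≈ 46.3 °C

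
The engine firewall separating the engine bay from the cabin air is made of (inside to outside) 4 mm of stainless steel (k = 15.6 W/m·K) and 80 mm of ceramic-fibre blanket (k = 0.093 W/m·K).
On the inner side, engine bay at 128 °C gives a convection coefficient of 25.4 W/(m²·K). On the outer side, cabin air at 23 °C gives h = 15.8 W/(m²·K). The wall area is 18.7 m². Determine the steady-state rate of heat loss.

Q ≈ 2040 W

Model the wall as resistances in series:
R_inner film = 1/(h_i·A) = 1/(25.4×18.7) = 0.002105 K/W
R_stainless steel = L/(kA) = 0.004/(15.6×18.7) = 1.371×10^-5 K/W
R_ceramic-fibre blanket = L/(kA) = 0.08/(0.093×18.7) = 0.046 K/W
R_outer film = 1/(h_o·A) = 1/(15.8×18.7) = 0.003385 K/W
R_total = 0.0515 K/W
Q = ΔT / R_total = 105 / 0.0515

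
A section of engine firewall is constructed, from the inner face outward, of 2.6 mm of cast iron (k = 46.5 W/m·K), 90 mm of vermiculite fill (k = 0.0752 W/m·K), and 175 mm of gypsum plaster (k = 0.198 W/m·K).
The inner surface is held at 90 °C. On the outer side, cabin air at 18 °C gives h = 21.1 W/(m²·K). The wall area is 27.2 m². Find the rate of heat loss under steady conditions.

Q ≈ 920 W

Using the resistance-network approach (series):
R_cast iron = L/(kA) = 0.0026/(46.5×27.2) = 2.056×10^-6 K/W
R_vermiculite fill = L/(kA) = 0.09/(0.0752×27.2) = 0.044 K/W
R_gypsum plaster = L/(kA) = 0.175/(0.198×27.2) = 0.03249 K/W
R_outer film = 1/(h_o·A) = 1/(21.1×27.2) = 0.001742 K/W
R_total = 0.07824 K/W
Q = ΔT / R_total = 72 / 0.07824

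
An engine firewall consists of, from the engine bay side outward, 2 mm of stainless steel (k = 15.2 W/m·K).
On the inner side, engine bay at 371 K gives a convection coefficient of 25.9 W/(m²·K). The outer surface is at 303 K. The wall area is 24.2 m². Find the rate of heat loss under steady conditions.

Q ≈ 42500 W

Treating each layer as a thermal resistance in series:
R_inner film = 1/(h_i·A) = 1/(25.9×24.2) = 0.001595 K/W
R_stainless steel = L/(kA) = 0.002/(15.2×24.2) = 5.437×10^-6 K/W
R_total = 0.001601 K/W
Q = ΔT / R_total = 68 / 0.001601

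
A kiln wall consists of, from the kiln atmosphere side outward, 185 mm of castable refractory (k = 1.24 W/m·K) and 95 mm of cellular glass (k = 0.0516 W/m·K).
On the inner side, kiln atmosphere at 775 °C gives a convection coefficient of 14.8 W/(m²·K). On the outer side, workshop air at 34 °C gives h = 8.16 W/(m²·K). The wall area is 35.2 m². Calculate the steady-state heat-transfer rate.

Thermal resistances in series:
R_inner film = 1/(h_i·A) = 1/(14.8×35.2) = 0.00192 K/W
R_castable refractory = L/(kA) = 0.185/(1.24×35.2) = 0.004238 K/W
R_cellular glass = L/(kA) = 0.095/(0.0516×35.2) = 0.0523 K/W
R_outer film = 1/(h_o·A) = 1/(8.16×35.2) = 0.003482 K/W
R_total = 0.06194 K/W
Q = ΔT / R_total = 741 / 0.06194

Q ≈ 12000 W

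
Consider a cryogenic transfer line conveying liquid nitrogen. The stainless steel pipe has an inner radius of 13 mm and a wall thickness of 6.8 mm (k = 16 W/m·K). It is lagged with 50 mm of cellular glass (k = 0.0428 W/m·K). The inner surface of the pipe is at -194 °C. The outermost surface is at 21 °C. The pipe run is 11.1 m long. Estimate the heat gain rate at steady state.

Q ≈ 509 W

Treating each annulus and film as a series resistance:
R_stainless steel pipe wall = ln(19.8/13)/(2π×16×11.1) = 3.77×10^-4 K/W
R_cellular glass = ln(69.8/19.8)/(2π×0.0428×11.1) = 0.4221 K/W
R_total = 0.4225 K/W
Q = ΔT/R_total = 215/0.4225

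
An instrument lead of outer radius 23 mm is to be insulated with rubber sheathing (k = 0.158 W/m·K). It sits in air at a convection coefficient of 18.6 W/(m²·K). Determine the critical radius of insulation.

For a cylinder r_cr = k/h = 0.158/18.6
r_cr = 8.49 mm; since the bare radius (23 mm) is above r_cr, any added insulation will reduce heat loss.

r_cr ≈ 8.49 mm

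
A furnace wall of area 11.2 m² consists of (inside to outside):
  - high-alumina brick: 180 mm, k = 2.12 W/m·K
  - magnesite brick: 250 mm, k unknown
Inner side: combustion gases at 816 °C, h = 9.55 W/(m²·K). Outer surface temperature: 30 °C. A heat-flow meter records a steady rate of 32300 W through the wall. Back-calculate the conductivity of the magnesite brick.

k ≈ 3.01 W/(m·K)

Thermal resistances in series:
R_inner film = 1/(h_i·A) = 1/(9.55×11.2) = 0.009349 K/W
R_high-alumina brick = L/(kA) = 0.18/(2.12×11.2) = 0.007581 K/W
Sum of known resistances R_other = 0.01693 K/W
Total R = ΔT/Q = 786/32300 = 0.02433 K/W
R_magnesite brick = R_total − R_other = 0.007404 K/W
k = L/(R·A) = 0.25/(0.007404×11.2)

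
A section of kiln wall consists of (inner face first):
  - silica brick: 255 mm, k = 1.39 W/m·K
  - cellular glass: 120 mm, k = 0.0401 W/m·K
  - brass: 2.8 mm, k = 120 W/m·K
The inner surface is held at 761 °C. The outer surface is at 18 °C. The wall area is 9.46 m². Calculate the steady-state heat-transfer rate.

Q ≈ 2210 W

Treating each layer as a thermal resistance in series:
R_silica brick = L/(kA) = 0.255/(1.39×9.46) = 0.01939 K/W
R_cellular glass = L/(kA) = 0.12/(0.0401×9.46) = 0.3163 K/W
R_brass = L/(kA) = 0.0028/(120×9.46) = 2.467×10^-6 K/W
R_total = 0.3357 K/W
Q = ΔT / R_total = 743 / 0.3357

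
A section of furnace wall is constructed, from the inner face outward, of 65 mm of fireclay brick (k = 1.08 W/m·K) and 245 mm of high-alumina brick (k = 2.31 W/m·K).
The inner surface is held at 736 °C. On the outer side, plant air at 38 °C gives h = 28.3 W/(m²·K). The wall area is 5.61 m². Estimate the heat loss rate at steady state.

Using the resistance-network approach (series):
R_fireclay brick = L/(kA) = 0.065/(1.08×5.61) = 0.01073 K/W
R_high-alumina brick = L/(kA) = 0.245/(2.31×5.61) = 0.01891 K/W
R_outer film = 1/(h_o·A) = 1/(28.3×5.61) = 0.006299 K/W
R_total = 0.03593 K/W
Q = ΔT / R_total = 698 / 0.03593

Q ≈ 19400 W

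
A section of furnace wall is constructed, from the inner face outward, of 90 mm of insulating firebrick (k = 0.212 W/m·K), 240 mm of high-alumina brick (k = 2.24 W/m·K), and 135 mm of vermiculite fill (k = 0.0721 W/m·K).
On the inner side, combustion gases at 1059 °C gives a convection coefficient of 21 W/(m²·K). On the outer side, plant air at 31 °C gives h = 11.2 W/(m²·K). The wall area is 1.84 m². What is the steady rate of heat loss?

Q ≈ 744 W

Thermal resistances in series:
R_inner film = 1/(h_i·A) = 1/(21×1.84) = 0.02588 K/W
R_insulating firebrick = L/(kA) = 0.09/(0.212×1.84) = 0.2307 K/W
R_high-alumina brick = L/(kA) = 0.24/(2.24×1.84) = 0.05823 K/W
R_vermiculite fill = L/(kA) = 0.135/(0.0721×1.84) = 1.018 K/W
R_outer film = 1/(h_o·A) = 1/(11.2×1.84) = 0.04852 K/W
R_total = 1.381 K/W
Q = ΔT / R_total = 1028 / 1.381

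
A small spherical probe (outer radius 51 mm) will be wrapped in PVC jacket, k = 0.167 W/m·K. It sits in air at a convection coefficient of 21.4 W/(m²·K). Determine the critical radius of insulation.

For a sphere r_cr = 2k/h = 2×0.167/21.4
r_cr = 15.6 mm; since the bare radius (51 mm) is above r_cr, any added insulation will reduce heat loss.

r_cr ≈ 15.6 mm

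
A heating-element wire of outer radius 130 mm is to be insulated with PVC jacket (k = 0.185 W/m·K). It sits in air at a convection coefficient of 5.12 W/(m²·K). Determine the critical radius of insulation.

r_cr ≈ 36.1 mm

For a cylinder r_cr = k/h = 0.185/5.12
r_cr = 36.1 mm; since the bare radius (130 mm) is above r_cr, any added insulation will reduce heat loss.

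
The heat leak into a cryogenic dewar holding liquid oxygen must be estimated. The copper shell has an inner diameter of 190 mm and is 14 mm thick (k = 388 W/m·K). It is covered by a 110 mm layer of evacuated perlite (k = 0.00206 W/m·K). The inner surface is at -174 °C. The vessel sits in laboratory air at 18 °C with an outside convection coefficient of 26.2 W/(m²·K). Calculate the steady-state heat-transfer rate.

Q ≈ 1.08 W

Radial (spherical) resistances in series:
R_copper shell = (1/0.095 − 1/0.109)/(4π×388) = 2.773×10^-4 K/W
R_evacuated perlite = (1/0.109 − 1/0.219)/(4π×0.00206) = 178 K/W
R_outer film = 1/(h·4πr_o²) = 1/(26.2×4π×0.219²) = 0.06333 K/W
R_total = 178.1 K/W
Q = ΔT/R_total = 192/178.1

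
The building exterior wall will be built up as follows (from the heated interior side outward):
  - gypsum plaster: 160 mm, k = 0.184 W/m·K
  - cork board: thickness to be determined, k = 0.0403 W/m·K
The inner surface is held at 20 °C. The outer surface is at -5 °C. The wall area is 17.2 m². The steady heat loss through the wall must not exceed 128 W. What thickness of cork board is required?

Series thermal resistances:
R_gypsum plaster = L/(kA) = 0.16/(0.184×17.2) = 0.05056 K/W
Sum of the known resistances R_other = 0.05056 K/W
Required total resistance R_tot = ΔT/Q_allow = 25/128 = 0.1953 K/W
R_cork board = R_tot − R_other = 0.1448 K/W
L = R·k·A = 0.1448×0.0403×17.2

L ≈ 100 mm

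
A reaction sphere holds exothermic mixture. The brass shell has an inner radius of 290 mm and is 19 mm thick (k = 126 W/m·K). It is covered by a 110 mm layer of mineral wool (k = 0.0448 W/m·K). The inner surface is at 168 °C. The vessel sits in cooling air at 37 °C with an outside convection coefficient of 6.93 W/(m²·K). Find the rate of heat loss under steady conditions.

Q ≈ 83.2 W

Spherical conduction: R = (1/r_in − 1/r_out)/(4πk) per layer; series-sum.
R_brass shell = (1/0.29 − 1/0.309)/(4π×126) = 1.339×10^-4 K/W
R_mineral wool = (1/0.309 − 1/0.419)/(4π×0.0448) = 1.509 K/W
R_outer film = 1/(h·4πr_o²) = 1/(6.93×4π×0.419²) = 0.06541 K/W
R_total = 1.575 K/W
Q = ΔT/R_total = 131/1.575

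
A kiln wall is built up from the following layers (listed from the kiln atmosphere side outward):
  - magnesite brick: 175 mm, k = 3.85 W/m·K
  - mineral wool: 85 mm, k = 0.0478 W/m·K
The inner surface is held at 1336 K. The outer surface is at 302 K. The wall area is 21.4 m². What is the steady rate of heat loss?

Q ≈ 12100 W

Thermal resistances in series:
R_magnesite brick = L/(kA) = 0.175/(3.85×21.4) = 0.002124 K/W
R_mineral wool = L/(kA) = 0.085/(0.0478×21.4) = 0.0831 K/W
R_total = 0.08522 K/W
Q = ΔT / R_total = 1034 / 0.08522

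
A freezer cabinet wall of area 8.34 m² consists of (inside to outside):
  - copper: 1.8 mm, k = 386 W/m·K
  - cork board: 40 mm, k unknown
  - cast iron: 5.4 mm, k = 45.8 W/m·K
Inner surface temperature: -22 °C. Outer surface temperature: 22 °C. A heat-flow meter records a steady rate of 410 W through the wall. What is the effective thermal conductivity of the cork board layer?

Model the wall as resistances in series:
R_copper = L/(kA) = 0.0018/(386×8.34) = 5.591×10^-7 K/W
R_cast iron = L/(kA) = 0.0054/(45.8×8.34) = 1.414×10^-5 K/W
Sum of known resistances R_other = 1.47×10^-5 K/W
Total R = ΔT/Q = 44/410 = 0.1073 K/W
R_cork board = R_total − R_other = 0.1073 K/W
k = L/(R·A) = 0.04/(0.1073×8.34)

k ≈ 0.0447 W/(m·K)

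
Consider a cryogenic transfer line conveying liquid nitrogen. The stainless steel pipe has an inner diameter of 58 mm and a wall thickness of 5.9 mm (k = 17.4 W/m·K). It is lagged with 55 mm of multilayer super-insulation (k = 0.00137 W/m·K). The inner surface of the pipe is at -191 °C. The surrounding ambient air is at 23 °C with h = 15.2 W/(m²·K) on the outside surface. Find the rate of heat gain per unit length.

q′ ≈ 1.94 W/m

For a radial system each layer contributes R = ln(r_out/r_in)/(2πkL); films add R = 1/(hA).
R_stainless steel pipe wall = ln(34.9/29)/(2π×17.4×1) = 0.001694 K/W
R_multilayer super-insulation = ln(89.9/34.9)/(2π×0.00137×1) = 109.9 K/W
R_outer film = 1/(h_o·2πr_oL) = 1/(15.2×2π×0.0899×1) = 0.1165 K/W
R_total = 110 K/W
Q = ΔT/R_total = 214/110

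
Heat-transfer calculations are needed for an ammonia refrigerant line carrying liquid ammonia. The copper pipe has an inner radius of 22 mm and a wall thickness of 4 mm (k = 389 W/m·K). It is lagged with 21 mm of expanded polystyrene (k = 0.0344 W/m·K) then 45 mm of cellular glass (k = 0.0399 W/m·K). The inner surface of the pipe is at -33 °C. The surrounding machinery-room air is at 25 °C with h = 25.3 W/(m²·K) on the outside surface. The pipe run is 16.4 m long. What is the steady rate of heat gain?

Q ≈ 173 W

Treating each annulus and film as a series resistance:
R_copper pipe wall = ln(26/22)/(2π×389×16.4) = 4.168×10^-6 K/W
R_expanded polystyrene = ln(47/26)/(2π×0.0344×16.4) = 0.167 K/W
R_cellular glass = ln(92/47)/(2π×0.0399×16.4) = 0.1634 K/W
R_outer film = 1/(h_o·2πr_oL) = 1/(25.3×2π×0.092×16.4) = 0.004169 K/W
R_total = 0.3346 K/W
Q = ΔT/R_total = 58/0.3346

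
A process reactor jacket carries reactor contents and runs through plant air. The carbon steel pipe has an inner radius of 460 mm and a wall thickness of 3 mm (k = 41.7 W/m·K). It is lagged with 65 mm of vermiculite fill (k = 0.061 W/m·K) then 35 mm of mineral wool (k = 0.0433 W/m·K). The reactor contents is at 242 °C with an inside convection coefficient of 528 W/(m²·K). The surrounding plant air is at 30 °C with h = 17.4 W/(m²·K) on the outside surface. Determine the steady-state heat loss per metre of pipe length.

q′ ≈ 356 W/m

For a radial system each layer contributes R = ln(r_out/r_in)/(2πkL); films add R = 1/(hA).
R_inner film = 1/(h_i·2πr₁L) = 1/(528×2π×0.46×1) = 6.553×10^-4 K/W
R_carbon steel pipe wall = ln(463/460)/(2π×41.7×1) = 2.481×10^-5 K/W
R_vermiculite fill = ln(528/463)/(2π×0.061×1) = 0.3428 K/W
R_mineral wool = ln(563/528)/(2π×0.0433×1) = 0.2359 K/W
R_outer film = 1/(h_o·2πr_oL) = 1/(17.4×2π×0.563×1) = 0.01625 K/W
R_total = 0.5956 K/W
Q = ΔT/R_total = 212/0.5956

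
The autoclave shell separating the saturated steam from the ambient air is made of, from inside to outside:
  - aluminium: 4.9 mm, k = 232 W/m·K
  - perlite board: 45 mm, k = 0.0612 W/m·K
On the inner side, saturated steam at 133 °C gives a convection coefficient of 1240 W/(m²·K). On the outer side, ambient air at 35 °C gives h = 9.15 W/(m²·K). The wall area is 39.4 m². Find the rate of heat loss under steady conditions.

Series thermal resistances:
R_inner film = 1/(h_i·A) = 1/(1240×39.4) = 2.047×10^-5 K/W
R_aluminium = L/(kA) = 0.0049/(232×39.4) = 5.361×10^-7 K/W
R_perlite board = L/(kA) = 0.045/(0.0612×39.4) = 0.01866 K/W
R_outer film = 1/(h_o·A) = 1/(9.15×39.4) = 0.002774 K/W
R_total = 0.02146 K/W
Q = ΔT / R_total = 98 / 0.02146

Q ≈ 4570 W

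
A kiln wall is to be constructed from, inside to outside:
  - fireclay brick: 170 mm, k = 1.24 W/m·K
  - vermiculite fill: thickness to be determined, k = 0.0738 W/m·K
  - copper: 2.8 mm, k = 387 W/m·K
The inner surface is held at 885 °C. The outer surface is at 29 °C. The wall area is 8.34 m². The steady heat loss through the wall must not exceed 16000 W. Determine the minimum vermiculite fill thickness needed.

Model the wall as resistances in series:
R_fireclay brick = L/(kA) = 0.17/(1.24×8.34) = 0.01644 K/W
R_copper = L/(kA) = 0.0028/(387×8.34) = 8.675×10^-7 K/W
Sum of the known resistances R_other = 0.01644 K/W
Required total resistance R_tot = ΔT/Q_allow = 856/16000 = 0.0535 K/W
R_vermiculite fill = R_tot − R_other = 0.03706 K/W
L = R·k·A = 0.03706×0.0738×8.34

L ≈ 22.8 mm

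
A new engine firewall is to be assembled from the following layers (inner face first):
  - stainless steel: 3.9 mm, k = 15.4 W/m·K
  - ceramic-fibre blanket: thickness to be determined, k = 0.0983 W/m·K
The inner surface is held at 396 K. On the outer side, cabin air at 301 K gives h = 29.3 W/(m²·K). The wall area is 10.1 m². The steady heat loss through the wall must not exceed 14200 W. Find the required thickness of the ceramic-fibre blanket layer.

Thermal resistances in series:
R_stainless steel = L/(kA) = 0.0039/(15.4×10.1) = 2.507×10^-5 K/W
R_outer film = 1/(h_o·A) = 1/(29.3×10.1) = 0.003379 K/W
Sum of the known resistances R_other = 0.003404 K/W
Required total resistance R_tot = ΔT/Q_allow = 95/14200 = 0.00669 K/W
R_ceramic-fibre blanket = R_tot − R_other = 0.003286 K/W
L = R·k·A = 0.003286×0.0983×10.1

L ≈ 3.26 mm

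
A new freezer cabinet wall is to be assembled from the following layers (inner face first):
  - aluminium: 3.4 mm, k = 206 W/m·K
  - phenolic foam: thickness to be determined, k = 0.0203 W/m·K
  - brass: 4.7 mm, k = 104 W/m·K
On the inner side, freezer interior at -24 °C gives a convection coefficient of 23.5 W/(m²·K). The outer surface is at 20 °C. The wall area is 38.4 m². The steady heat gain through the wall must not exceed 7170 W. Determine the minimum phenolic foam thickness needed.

L ≈ 3.92 mm

Model the wall as resistances in series:
R_inner film = 1/(h_i·A) = 1/(23.5×38.4) = 0.001108 K/W
R_aluminium = L/(kA) = 0.0034/(206×38.4) = 4.298×10^-7 K/W
R_brass = L/(kA) = 0.0047/(104×38.4) = 1.177×10^-6 K/W
Sum of the known resistances R_other = 0.00111 K/W
Required total resistance R_tot = ΔT/Q_allow = 44/7170 = 0.006137 K/W
R_phenolic foam = R_tot − R_other = 0.005027 K/W
L = R·k·A = 0.005027×0.0203×38.4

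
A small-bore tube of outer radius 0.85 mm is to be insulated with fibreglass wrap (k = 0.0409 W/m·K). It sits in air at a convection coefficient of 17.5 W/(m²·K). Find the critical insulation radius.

r_cr ≈ 2.34 mm

For a cylinder r_cr = k/h = 0.0409/17.5
r_cr = 2.34 mm; since the bare radius (0.85 mm) is below r_cr, adding a thin layer of insulation will *increase* heat loss.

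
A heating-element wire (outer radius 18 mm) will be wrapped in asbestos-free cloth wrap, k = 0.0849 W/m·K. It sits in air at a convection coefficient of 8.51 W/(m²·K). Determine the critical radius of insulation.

For a cylinder r_cr = k/h = 0.0849/8.51
r_cr = 9.98 mm; since the bare radius (18 mm) is above r_cr, any added insulation will reduce heat loss.

r_cr ≈ 9.98 mm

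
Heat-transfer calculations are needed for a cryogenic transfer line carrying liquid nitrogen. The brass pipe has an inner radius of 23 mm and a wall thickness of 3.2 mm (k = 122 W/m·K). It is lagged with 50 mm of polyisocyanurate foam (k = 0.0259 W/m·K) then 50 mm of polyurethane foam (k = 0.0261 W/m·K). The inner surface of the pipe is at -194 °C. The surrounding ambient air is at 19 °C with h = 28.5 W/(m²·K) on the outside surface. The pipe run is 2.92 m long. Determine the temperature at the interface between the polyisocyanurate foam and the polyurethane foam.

Per-layer cylindrical resistances, series-summed:
R_brass pipe wall = ln(26.2/23)/(2π×122×2.92) = 5.82×10^-5 K/W
R_polyisocyanurate foam = ln(76.2/26.2)/(2π×0.0259×2.92) = 2.247 K/W
R_polyurethane foam = ln(126.2/76.2)/(2π×0.0261×2.92) = 1.054 K/W
R_outer film = 1/(h_o·2πr_oL) = 1/(28.5×2π×0.1262×2.92) = 0.01515 K/W
R_total = 3.315 K/W
Q = ΔT/R_total = 213/3.315
Q = 64.2 W
T_interface = T_inner + Q·ΣR(inner→interface) = -194 + 64.2×2.247

T ≈ -49.7 °C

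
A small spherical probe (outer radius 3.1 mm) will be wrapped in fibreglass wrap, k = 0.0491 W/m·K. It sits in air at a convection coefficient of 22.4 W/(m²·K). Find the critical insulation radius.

r_cr ≈ 4.38 mm

For a sphere r_cr = 2k/h = 2×0.0491/22.4
r_cr = 4.38 mm; since the bare radius (3.1 mm) is below r_cr, adding a thin layer of insulation will *increase* heat loss.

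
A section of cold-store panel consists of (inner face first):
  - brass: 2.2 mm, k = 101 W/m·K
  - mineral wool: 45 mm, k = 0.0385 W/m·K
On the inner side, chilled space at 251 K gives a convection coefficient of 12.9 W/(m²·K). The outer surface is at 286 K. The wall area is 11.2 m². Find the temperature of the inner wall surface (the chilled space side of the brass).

T ≈ 253 K

Thermal resistances in series:
R_inner film = 1/(h_i·A) = 1/(12.9×11.2) = 0.006921 K/W
R_brass = L/(kA) = 0.0022/(101×11.2) = 1.945×10^-6 K/W
R_mineral wool = L/(kA) = 0.045/(0.0385×11.2) = 0.1044 K/W
R_total = 0.1113 K/W;  Q = ΔT/R_total = 35/0.1113 = 314.5 W
T_interface = T_inner + Q·ΣR(inner→interface) = 251 + 315×0.006921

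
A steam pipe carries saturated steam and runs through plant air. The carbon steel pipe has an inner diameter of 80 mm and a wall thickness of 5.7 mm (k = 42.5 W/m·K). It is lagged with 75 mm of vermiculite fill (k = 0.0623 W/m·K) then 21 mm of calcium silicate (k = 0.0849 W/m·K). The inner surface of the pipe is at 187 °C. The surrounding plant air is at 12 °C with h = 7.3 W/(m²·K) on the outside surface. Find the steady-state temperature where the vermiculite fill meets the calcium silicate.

Radial resistances (cylindrical: R_cond = ln(r_o/r_i)/(2πkL), R_conv = 1/(h·2πrL)):
R_carbon steel pipe wall = ln(45.7/40)/(2π×42.5×1) = 4.989×10^-4 K/W
R_vermiculite fill = ln(120.7/45.7)/(2π×0.0623×1) = 2.481 K/W
R_calcium silicate = ln(141.7/120.7)/(2π×0.0849×1) = 0.3007 K/W
R_outer film = 1/(h_o·2πr_oL) = 1/(7.3×2π×0.1417×1) = 0.1539 K/W
R_total = 2.936 K/W
Q = ΔT/R_total = 175/2.936
Q = 59.6 W/m
T_interface = T_inner − Q·ΣR(inner→interface) = 187 − 59.6×2.482

T ≈ 39.1 °C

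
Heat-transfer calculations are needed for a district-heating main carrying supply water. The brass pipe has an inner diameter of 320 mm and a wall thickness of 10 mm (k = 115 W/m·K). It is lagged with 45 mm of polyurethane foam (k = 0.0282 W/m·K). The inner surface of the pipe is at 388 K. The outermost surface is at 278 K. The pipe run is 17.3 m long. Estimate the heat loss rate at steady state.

For a radial system each layer contributes R = ln(r_out/r_in)/(2πkL); films add R = 1/(hA).
R_brass pipe wall = ln(170/160)/(2π×115×17.3) = 4.85×10^-6 K/W
R_polyurethane foam = ln(215/170)/(2π×0.0282×17.3) = 0.07661 K/W
R_total = 0.07662 K/W
Q = ΔT/R_total = 110/0.07662

Q ≈ 1440 W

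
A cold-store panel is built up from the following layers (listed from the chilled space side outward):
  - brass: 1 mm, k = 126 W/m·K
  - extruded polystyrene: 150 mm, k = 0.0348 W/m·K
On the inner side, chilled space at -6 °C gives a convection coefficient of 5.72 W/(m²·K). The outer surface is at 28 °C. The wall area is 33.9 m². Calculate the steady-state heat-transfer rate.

Q ≈ 257 W

Treating each layer as a thermal resistance in series:
R_inner film = 1/(h_i·A) = 1/(5.72×33.9) = 0.005157 K/W
R_brass = L/(kA) = 0.001/(126×33.9) = 2.341×10^-7 K/W
R_extruded polystyrene = L/(kA) = 0.15/(0.0348×33.9) = 0.1271 K/W
R_total = 0.1323 K/W
Q = ΔT / R_total = 34 / 0.1323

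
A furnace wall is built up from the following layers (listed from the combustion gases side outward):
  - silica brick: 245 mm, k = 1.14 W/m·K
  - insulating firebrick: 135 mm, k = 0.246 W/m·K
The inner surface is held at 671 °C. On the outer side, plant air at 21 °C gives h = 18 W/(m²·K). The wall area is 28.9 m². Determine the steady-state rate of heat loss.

Q ≈ 22900 W

Using the resistance-network approach (series):
R_silica brick = L/(kA) = 0.245/(1.14×28.9) = 0.007436 K/W
R_insulating firebrick = L/(kA) = 0.135/(0.246×28.9) = 0.01899 K/W
R_outer film = 1/(h_o·A) = 1/(18×28.9) = 0.001922 K/W
R_total = 0.02835 K/W
Q = ΔT / R_total = 650 / 0.02835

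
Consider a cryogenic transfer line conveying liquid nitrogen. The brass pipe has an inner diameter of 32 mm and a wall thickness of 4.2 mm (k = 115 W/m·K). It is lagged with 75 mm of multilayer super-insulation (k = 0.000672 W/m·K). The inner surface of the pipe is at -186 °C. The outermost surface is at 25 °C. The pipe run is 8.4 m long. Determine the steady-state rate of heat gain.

For a radial system each layer contributes R = ln(r_out/r_in)/(2πkL); films add R = 1/(hA).
R_brass pipe wall = ln(20.2/16)/(2π×115×8.4) = 3.84×10^-5 K/W
R_multilayer super-insulation = ln(95.2/20.2)/(2π×0.000672×8.4) = 43.71 K/W
R_total = 43.71 K/W
Q = ΔT/R_total = 211/43.71

Q ≈ 4.83 W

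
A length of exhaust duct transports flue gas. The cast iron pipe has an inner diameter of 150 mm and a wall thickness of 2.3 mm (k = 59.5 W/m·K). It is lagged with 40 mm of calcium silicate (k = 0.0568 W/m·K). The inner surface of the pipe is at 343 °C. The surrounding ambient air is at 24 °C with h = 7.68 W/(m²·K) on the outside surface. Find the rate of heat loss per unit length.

q′ ≈ 237 W/m

Per-layer cylindrical resistances, series-summed:
R_cast iron pipe wall = ln(77.3/75)/(2π×59.5×1) = 8.08×10^-5 K/W
R_calcium silicate = ln(117.3/77.3)/(2π×0.0568×1) = 1.169 K/W
R_outer film = 1/(h_o·2πr_oL) = 1/(7.68×2π×0.1173×1) = 0.1767 K/W
R_total = 1.345 K/W
Q = ΔT/R_total = 319/1.345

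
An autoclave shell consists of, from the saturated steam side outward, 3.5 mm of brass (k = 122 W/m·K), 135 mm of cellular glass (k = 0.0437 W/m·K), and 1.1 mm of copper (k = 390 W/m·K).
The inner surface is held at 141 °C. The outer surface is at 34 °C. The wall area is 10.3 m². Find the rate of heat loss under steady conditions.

Q ≈ 357 W

Series thermal resistances:
R_brass = L/(kA) = 0.0035/(122×10.3) = 2.785×10^-6 K/W
R_cellular glass = L/(kA) = 0.135/(0.0437×10.3) = 0.2999 K/W
R_copper = L/(kA) = 0.0011/(390×10.3) = 2.738×10^-7 K/W
R_total = 0.2999 K/W
Q = ΔT / R_total = 107 / 0.2999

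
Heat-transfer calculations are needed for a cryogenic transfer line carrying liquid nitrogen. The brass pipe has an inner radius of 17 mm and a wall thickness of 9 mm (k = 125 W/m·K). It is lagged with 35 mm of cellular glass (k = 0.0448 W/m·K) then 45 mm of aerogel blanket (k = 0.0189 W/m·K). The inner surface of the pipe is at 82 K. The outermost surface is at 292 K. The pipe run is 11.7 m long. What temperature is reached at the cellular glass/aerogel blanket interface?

T ≈ 165 K

Radial resistances (cylindrical: R_cond = ln(r_o/r_i)/(2πkL), R_conv = 1/(h·2πrL)):
R_brass pipe wall = ln(26/17)/(2π×125×11.7) = 4.624×10^-5 K/W
R_cellular glass = ln(61/26)/(2π×0.0448×11.7) = 0.2589 K/W
R_aerogel blanket = ln(106/61)/(2π×0.0189×11.7) = 0.3977 K/W
R_total = 0.6567 K/W
Q = ΔT/R_total = 210/0.6567
Q = 320 W
T_interface = T_inner + Q·ΣR(inner→interface) = 82 + 320×0.259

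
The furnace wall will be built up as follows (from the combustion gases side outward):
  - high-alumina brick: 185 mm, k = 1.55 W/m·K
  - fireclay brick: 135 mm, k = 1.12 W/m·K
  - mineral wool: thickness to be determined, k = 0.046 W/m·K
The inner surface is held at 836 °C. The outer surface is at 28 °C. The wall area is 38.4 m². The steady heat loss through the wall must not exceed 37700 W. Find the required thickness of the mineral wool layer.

L ≈ 26.8 mm

Treating each layer as a thermal resistance in series:
R_high-alumina brick = L/(kA) = 0.185/(1.55×38.4) = 0.003108 K/W
R_fireclay brick = L/(kA) = 0.135/(1.12×38.4) = 0.003139 K/W
Sum of the known resistances R_other = 0.006247 K/W
Required total resistance R_tot = ΔT/Q_allow = 808/37700 = 0.02143 K/W
R_mineral wool = R_tot − R_other = 0.01519 K/W
L = R·k·A = 0.01519×0.046×38.4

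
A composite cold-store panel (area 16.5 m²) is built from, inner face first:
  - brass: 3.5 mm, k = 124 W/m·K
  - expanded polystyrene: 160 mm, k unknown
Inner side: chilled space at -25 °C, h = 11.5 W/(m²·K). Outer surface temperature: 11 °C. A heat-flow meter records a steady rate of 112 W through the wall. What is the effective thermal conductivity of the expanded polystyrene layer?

Using the resistance-network approach (series):
R_inner film = 1/(h_i·A) = 1/(11.5×16.5) = 0.00527 K/W
R_brass = L/(kA) = 0.0035/(124×16.5) = 1.711×10^-6 K/W
Sum of known resistances R_other = 0.005272 K/W
Total R = ΔT/Q = 36/112 = 0.3214 K/W
R_expanded polystyrene = R_total − R_other = 0.3162 K/W
k = L/(R·A) = 0.16/(0.3162×16.5)

k ≈ 0.0307 W/(m·K)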